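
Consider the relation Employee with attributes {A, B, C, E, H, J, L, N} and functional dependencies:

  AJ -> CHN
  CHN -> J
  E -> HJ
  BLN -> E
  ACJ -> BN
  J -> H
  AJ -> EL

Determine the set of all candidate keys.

AE, AJ, ABLN, ACHN

Attribute A never appears on the right-hand side of any dependency, so A must belong to every candidate key.
{A}⁺ = {A}, which is not all of the schema, so we must add further attributes.
{A, E}⁺: E→HJ adds H, J; AJ→EL adds L; AJ→CHN adds C, N; ACJ→BN adds B → {A, B, C, E, H, J, L, N}. Minimal: {E}⁺ = {E, H, J}; {A}⁺ = {A} — none reach the full schema.
{A, J}⁺: AJ→CHN adds C, H, N; ACJ→BN adds B; AJ→EL adds E, L → {A, B, C, E, H, J, L, N}. Minimal: {J}⁺ = {H, J}; {A}⁺ = {A} — none reach the full schema.
{A, B, L, N}⁺: BLN→E adds E; E→HJ adds H, J; AJ→CHN adds C → {A, B, C, E, H, J, L, N}. Minimal: {B, L, N}⁺ = {B, E, H, J, L, N}; {A, L, N}⁺ = {A, L, N}; {A, B, N}⁺ = {A, B, N}; … — none reach the full schema.
{A, C, H, N}⁺: CHN→J adds J; ACJ→BN adds B; AJ→EL adds E, L → {A, B, C, E, H, J, L, N}. Minimal: {C, H, N}⁺ = {C, H, J, N}; {A, H, N}⁺ = {A, H, N}; {A, C, N}⁺ = {A, C, N}; … — none reach the full schema.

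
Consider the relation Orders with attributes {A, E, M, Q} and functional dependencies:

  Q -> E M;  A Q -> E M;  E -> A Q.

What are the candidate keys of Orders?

(E), (Q)

{E}⁺: E→AQ adds A, Q; Q→EM adds M → {A, E, M, Q}.
{Q}⁺: Q→EM adds E, M; E→AQ adds A → {A, E, M, Q}.
Any other superkey contains one of these as a subset, so there are no further candidate keys.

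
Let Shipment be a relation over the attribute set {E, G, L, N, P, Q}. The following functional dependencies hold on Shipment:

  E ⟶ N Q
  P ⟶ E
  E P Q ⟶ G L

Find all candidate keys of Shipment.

(P)

Attribute P never appears on the right-hand side of any dependency, so P must belong to every candidate key.
{P}⁺ = {E, G, L, N, P, Q}, which is all of the schema, so {P} is the only candidate key.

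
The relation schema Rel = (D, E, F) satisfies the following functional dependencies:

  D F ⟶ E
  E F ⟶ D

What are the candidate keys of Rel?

Attribute F never appears on the right-hand side of any dependency, so F must belong to every candidate key.
{F}⁺ = {F}, which is not all of the schema, so we must add further attributes.
{D, F}⁺: DF→E adds E → {D, E, F}. Minimal: {F}⁺ = {F}; {D}⁺ = {D} — none reach the full schema.
{E, F}⁺: EF→D adds D → {D, E, F}. Minimal: {F}⁺ = {F}; {E}⁺ = {E} — none reach the full schema.
Any other superkey contains one of these as a subset, so there are no further candidate keys.

DF, EF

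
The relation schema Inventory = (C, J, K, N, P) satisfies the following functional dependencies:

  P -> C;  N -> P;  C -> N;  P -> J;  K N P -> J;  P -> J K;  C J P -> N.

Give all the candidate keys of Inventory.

{C}⁺: C→N adds N; N→P adds P; P→J adds J; P→JK adds K → {C, J, K, N, P}.
{N}⁺: N→P adds P; P→J adds J; P→JK adds K; P→C adds C → {C, J, K, N, P}.
{P}⁺: P→C adds C; C→N adds N; P→J adds J; P→JK adds K → {C, J, K, N, P}.
Any other superkey contains one of these as a subset, so there are no further candidate keys.

C; N; P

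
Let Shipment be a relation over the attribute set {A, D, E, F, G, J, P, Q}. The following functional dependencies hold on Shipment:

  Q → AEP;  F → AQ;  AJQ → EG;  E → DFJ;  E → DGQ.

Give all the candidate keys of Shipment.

{E}⁺: E→DFJ adds D, F, J; E→DGQ adds G, Q; Q→AEP adds A, P → {A, D, E, F, G, J, P, Q}.
{F}⁺: F→AQ adds A, Q; Q→AEP adds E, P; E→DFJ adds D, J; E→DGQ adds G → {A, D, E, F, G, J, P, Q}.
{Q}⁺: Q→AEP adds A, E, P; E→DFJ adds D, F, J; E→DGQ adds G → {A, D, E, F, G, J, P, Q}.
Any other superkey contains one of these as a subset, so there are no further candidate keys.

(E), (F), (Q)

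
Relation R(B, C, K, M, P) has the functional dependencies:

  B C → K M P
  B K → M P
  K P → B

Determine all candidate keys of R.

Attribute C never appears on the right-hand side of any dependency, so C must belong to every candidate key.
{C}⁺ = {C}, which is not all of the schema, so we must add further attributes.
{B, C}⁺: BC→KMP adds K, M, P → {B, C, K, M, P}.
{C, K, P}⁺: KP→B adds B; BC→KMP adds M → {B, C, K, M, P}.
Any other superkey contains one of these as a subset, so there are no further candidate keys.

(B, C), (C, K, P)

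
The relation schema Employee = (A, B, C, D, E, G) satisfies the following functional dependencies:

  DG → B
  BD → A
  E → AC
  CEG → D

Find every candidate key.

Attributes E, G never appear on any right-hand side, so every candidate key must contain {E, G}.
{E, G}⁺ = {A, B, C, D, E, G}, which is all of the schema, so {E, G} is the only candidate key.

{E, G}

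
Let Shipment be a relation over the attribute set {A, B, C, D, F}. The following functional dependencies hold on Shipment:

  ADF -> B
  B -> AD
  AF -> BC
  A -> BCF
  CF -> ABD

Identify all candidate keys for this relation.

{A}, {B}, {C, F}

{A}⁺: A→BCF adds B, C, F; CF→ABD adds D → {A, B, C, D, F}.
{B}⁺: B→AD adds A, D; A→BCF adds C, F → {A, B, C, D, F}.
{C, F}⁺: CF→ABD adds A, B, D → {A, B, C, D, F}. Minimal: {F}⁺ = {F}; {C}⁺ = {C} — none reach the full schema.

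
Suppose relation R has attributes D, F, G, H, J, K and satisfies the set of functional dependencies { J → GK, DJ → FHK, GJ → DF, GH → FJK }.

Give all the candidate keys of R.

{J}; {G, H}

{J}⁺: J→GK adds G, K; GJ→DF adds D, F; DJ→FHK adds H → {D, F, G, H, J, K}.
{G, H}⁺: GH→FJK adds F, J, K; GJ→DF adds D → {D, F, G, H, J, K}.
Any other superkey contains one of these as a subset, so there are no further candidate keys.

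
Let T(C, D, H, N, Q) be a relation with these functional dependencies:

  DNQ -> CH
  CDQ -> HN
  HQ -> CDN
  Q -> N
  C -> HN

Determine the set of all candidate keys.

Attribute Q never appears on the right-hand side of any dependency, so Q must belong to every candidate key.
{Q}⁺ = {N, Q}, which is not all of the schema, so we must add further attributes.
{C, Q}⁺: Q→N adds N; C→HN adds H; HQ→CDN adds D → {C, D, H, N, Q}. Minimal: {Q}⁺ = {N, Q}; {C}⁺ = {C, H, N} — none reach the full schema.
{D, Q}⁺: Q→N adds N; DNQ→CH adds C, H → {C, D, H, N, Q}. Minimal: {Q}⁺ = {N, Q}; {D}⁺ = {D} — none reach the full schema.
{H, Q}⁺: HQ→CDN adds C, D, N → {C, D, H, N, Q}. Minimal: {Q}⁺ = {N, Q}; {H}⁺ = {H} — none reach the full schema.

(C, Q); (D, Q); (H, Q)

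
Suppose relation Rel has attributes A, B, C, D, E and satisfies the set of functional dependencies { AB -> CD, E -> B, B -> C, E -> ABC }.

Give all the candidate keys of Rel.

{E}

{E}⁺: E→B adds B; B→C adds C; E→ABC adds A; AB→CD adds D → {A, B, C, D, E}.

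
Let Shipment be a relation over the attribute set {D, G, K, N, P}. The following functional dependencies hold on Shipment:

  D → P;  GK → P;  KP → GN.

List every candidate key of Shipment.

(D, K)

Attributes D, K never appear on any right-hand side, so every candidate key must contain {D, K}.
{D, K}⁺ = {D, G, K, N, P}, which is all of the schema, so {D, K} is the only candidate key.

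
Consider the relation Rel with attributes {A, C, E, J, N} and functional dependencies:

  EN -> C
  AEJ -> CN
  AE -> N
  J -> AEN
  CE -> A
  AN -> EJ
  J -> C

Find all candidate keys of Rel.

{J}; {A, E}; {A, N}; {C, E}; {E, N}

{J}⁺: J→AEN adds A, E, N; J→C adds C → {A, C, E, J, N}.
{A, E}⁺: AE→N adds N; AN→EJ adds J; J→C adds C → {A, C, E, J, N}. Minimal: {E}⁺ = {E}; {A}⁺ = {A} — none reach the full schema.
{A, N}⁺: AN→EJ adds E, J; J→C adds C → {A, C, E, J, N}. Minimal: {N}⁺ = {N}; {A}⁺ = {A} — none reach the full schema.
{C, E}⁺: CE→A adds A; AE→N adds N; AN→EJ adds J → {A, C, E, J, N}. Minimal: {E}⁺ = {E}; {C}⁺ = {C} — none reach the full schema.
{E, N}⁺: EN→C adds C; CE→A adds A; AN→EJ adds J → {A, C, E, J, N}. Minimal: {N}⁺ = {N}; {E}⁺ = {E} — none reach the full schema.
Any other superkey contains one of these as a subset, so there are no further candidate keys.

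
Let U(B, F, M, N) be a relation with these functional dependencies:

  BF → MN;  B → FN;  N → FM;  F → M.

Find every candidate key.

B

Attribute B never appears on the right-hand side of any dependency, so B must belong to every candidate key.
{B}⁺ = {B, F, M, N}, which is all of the schema, so {B} is the only candidate key.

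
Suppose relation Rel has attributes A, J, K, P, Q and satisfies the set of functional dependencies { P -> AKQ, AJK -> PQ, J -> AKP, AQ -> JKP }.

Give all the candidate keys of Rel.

{J}, {P}, {A, Q}

{J}⁺: J→AKP adds A, K, P; P→AKQ adds Q → {A, J, K, P, Q}.
{P}⁺: P→AKQ adds A, K, Q; AQ→JKP adds J → {A, J, K, P, Q}.
{A, Q}⁺: AQ→JKP adds J, K, P → {A, J, K, P, Q}. Minimal: {Q}⁺ = {Q}; {A}⁺ = {A} — none reach the full schema.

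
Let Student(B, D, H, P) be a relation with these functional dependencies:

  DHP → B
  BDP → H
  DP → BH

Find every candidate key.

{D, P}

Attributes D, P never appear on any right-hand side, so every candidate key must contain {D, P}.
{D, P}⁺ = {B, D, H, P}, which is all of the schema, so {D, P} is the only candidate key.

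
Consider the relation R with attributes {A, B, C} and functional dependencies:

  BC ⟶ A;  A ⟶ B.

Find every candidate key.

(A, C), (B, C)

Attribute C never appears on the right-hand side of any dependency, so C must belong to every candidate key.
{C}⁺ = {C}, which is not all of the schema, so we must add further attributes.
{A, C}⁺: A→B adds B → {A, B, C}. Minimal: {C}⁺ = {C}; {A}⁺ = {A, B} — none reach the full schema.
{B, C}⁺: BC→A adds A → {A, B, C}. Minimal: {C}⁺ = {C}; {B}⁺ = {B} — none reach the full schema.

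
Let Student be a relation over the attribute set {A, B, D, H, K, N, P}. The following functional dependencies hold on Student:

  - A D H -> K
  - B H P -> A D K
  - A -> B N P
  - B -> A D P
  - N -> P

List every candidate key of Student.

{A, H}, {B, H}

Attribute H never appears on the right-hand side of any dependency, so H must belong to every candidate key.
{H}⁺ = {H}, which is not all of the schema, so we must add further attributes.
{A, H}⁺: A→BNP adds B, N, P; B→ADP adds D; ADH→K adds K → {A, B, D, H, K, N, P}.
{B, H}⁺: B→ADP adds A, D, P; ADH→K adds K; A→BNP adds N → {A, B, D, H, K, N, P}.
Any other superkey contains one of these as a subset, so there are no further candidate keys.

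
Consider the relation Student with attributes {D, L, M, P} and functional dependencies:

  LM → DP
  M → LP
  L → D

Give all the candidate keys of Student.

Attribute M never appears on the right-hand side of any dependency, so M must belong to every candidate key.
{M}⁺ = {D, L, M, P}, which is all of the schema, so {M} is the only candidate key.

M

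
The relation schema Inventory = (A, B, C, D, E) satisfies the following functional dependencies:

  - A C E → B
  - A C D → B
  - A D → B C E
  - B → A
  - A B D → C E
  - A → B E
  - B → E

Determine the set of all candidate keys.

Attribute D never appears on the right-hand side of any dependency, so D must belong to every candidate key.
{D}⁺ = {D}, which is not all of the schema, so we must add further attributes.
{A, D}⁺: AD→BCE adds B, C, E → {A, B, C, D, E}.
{B, D}⁺: B→A adds A; ABD→CE adds C, E → {A, B, C, D, E}.

{A, D}, {B, D}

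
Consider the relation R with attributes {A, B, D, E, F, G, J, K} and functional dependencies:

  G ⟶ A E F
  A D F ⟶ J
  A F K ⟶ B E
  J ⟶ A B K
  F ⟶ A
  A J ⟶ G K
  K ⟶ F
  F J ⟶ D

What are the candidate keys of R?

J, DF, DG, DK

{J}⁺: J→ABK adds A, B, K; AJ→GK adds G; K→F adds F; FJ→D adds D; G→AEF adds E → {A, B, D, E, F, G, J, K}.
{D, F}⁺: F→A adds A; ADF→J adds J; J→ABK adds B, K; AJ→GK adds G; G→AEF adds E → {A, B, D, E, F, G, J, K}.
{D, G}⁺: G→AEF adds A, E, F; ADF→J adds J; J→ABK adds B, K → {A, B, D, E, F, G, J, K}.
{D, K}⁺: K→F adds F; F→A adds A; ADF→J adds J; AFK→BE adds B, E; AJ→GK adds G → {A, B, D, E, F, G, J, K}.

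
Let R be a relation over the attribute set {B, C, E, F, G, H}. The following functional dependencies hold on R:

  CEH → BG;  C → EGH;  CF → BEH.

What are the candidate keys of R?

Attributes C, F never appear on any right-hand side, so every candidate key must contain {C, F}.
{C, F}⁺ = {B, C, E, F, G, H}, which is all of the schema, so {C, F} is the only candidate key.

{C, F}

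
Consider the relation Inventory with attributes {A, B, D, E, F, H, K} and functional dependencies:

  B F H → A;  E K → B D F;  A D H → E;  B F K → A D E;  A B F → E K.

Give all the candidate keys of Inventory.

BFH; EHK; ADHK

{B, F, H}⁺: BFH→A adds A; ABF→EK adds E, K; EK→BDF adds D → {A, B, D, E, F, H, K}.
{E, H, K}⁺: EK→BDF adds B, D, F; BFK→ADE adds A → {A, B, D, E, F, H, K}.
{A, D, H, K}⁺: ADH→E adds E; EK→BDF adds B, F → {A, B, D, E, F, H, K}.
Any other superkey contains one of these as a subset, so there are no further candidate keys.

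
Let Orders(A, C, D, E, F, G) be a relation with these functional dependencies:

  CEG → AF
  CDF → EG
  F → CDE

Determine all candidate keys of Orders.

{F}; {C, E, G}

{F}⁺: F→CDE adds C, D, E; CDF→EG adds G; CEG→AF adds A → {A, C, D, E, F, G}.
{C, E, G}⁺: CEG→AF adds A, F; F→CDE adds D → {A, C, D, E, F, G}. Minimal: {E, G}⁺ = {E, G}; {C, G}⁺ = {C, G}; {C, E}⁺ = {C, E} — none reach the full schema.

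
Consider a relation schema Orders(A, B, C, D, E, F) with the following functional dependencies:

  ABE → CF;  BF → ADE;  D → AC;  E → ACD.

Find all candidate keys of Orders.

{B, E}, {B, F}

Attribute B never appears on the right-hand side of any dependency, so B must belong to every candidate key.
{B}⁺ = {B}, which is not all of the schema, so we must add further attributes.
{B, E}⁺: E→ACD adds A, C, D; ABE→CF adds F → {A, B, C, D, E, F}. Minimal: {E}⁺ = {A, C, D, E}; {B}⁺ = {B} — none reach the full schema.
{B, F}⁺: BF→ADE adds A, D, E; D→AC adds C → {A, B, C, D, E, F}. Minimal: {F}⁺ = {F}; {B}⁺ = {B} — none reach the full schema.
Any other superkey contains one of these as a subset, so there are no further candidate keys.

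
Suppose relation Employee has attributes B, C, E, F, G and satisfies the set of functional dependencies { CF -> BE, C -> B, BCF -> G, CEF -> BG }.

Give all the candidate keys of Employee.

Attributes C, F never appear on any right-hand side, so every candidate key must contain {C, F}.
{C, F}⁺ = {B, C, E, F, G}, which is all of the schema, so {C, F} is the only candidate key.

{C, F}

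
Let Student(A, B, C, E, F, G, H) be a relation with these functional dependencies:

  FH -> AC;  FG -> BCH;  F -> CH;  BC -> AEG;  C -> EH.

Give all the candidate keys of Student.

Attribute F never appears on the right-hand side of any dependency, so F must belong to every candidate key.
{F}⁺ = {A, C, E, F, H}, which is not all of the schema, so we must add further attributes.
{B, F}⁺: F→CH adds C, H; BC→AEG adds A, E, G → {A, B, C, E, F, G, H}. Minimal: {F}⁺ = {A, C, E, F, H}; {B}⁺ = {B} — none reach the full schema.
{F, G}⁺: FG→BCH adds B, C, H; BC→AEG adds A, E → {A, B, C, E, F, G, H}. Minimal: {G}⁺ = {G}; {F}⁺ = {A, C, E, F, H} — none reach the full schema.

{B, F}, {F, G}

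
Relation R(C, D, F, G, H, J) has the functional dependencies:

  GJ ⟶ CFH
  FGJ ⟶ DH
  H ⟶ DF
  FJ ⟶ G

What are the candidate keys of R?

{F, J}, {G, J}, {H, J}

Attribute J never appears on the right-hand side of any dependency, so J must belong to every candidate key.
{J}⁺ = {J}, which is not all of the schema, so we must add further attributes.
{F, J}⁺: FJ→G adds G; GJ→CFH adds C, H; FGJ→DH adds D → {C, D, F, G, H, J}. Minimal: {J}⁺ = {J}; {F}⁺ = {F} — none reach the full schema.
{G, J}⁺: GJ→CFH adds C, F, H; FGJ→DH adds D → {C, D, F, G, H, J}. Minimal: {J}⁺ = {J}; {G}⁺ = {G} — none reach the full schema.
{H, J}⁺: H→DF adds D, F; FJ→G adds G; GJ→CFH adds C → {C, D, F, G, H, J}. Minimal: {J}⁺ = {J}; {H}⁺ = {D, F, H} — none reach the full schema.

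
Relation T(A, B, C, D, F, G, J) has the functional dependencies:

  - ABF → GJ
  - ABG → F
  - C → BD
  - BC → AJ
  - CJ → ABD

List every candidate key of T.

{C, F}⁺: C→BD adds B, D; BC→AJ adds A, J; ABF→GJ adds G → {A, B, C, D, F, G, J}. Minimal: {F}⁺ = {F}; {C}⁺ = {A, B, C, D, J} — none reach the full schema.
{C, G}⁺: C→BD adds B, D; BC→AJ adds A, J; ABG→F adds F → {A, B, C, D, F, G, J}. Minimal: {G}⁺ = {G}; {C}⁺ = {A, B, C, D, J} — none reach the full schema.

CF, CG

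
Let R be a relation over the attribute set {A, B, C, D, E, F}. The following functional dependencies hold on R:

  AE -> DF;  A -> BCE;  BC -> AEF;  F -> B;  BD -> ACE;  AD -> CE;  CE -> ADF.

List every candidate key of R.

{A}⁺: A→BCE adds B, C, E; BC→AEF adds F; CE→ADF adds D → {A, B, C, D, E, F}.
{B, C}⁺: BC→AEF adds A, E, F; CE→ADF adds D → {A, B, C, D, E, F}. Minimal: {C}⁺ = {C}; {B}⁺ = {B} — none reach the full schema.
{B, D}⁺: BD→ACE adds A, C, E; CE→ADF adds F → {A, B, C, D, E, F}. Minimal: {D}⁺ = {D}; {B}⁺ = {B} — none reach the full schema.
{C, E}⁺: CE→ADF adds A, D, F; A→BCE adds B → {A, B, C, D, E, F}. Minimal: {E}⁺ = {E}; {C}⁺ = {C} — none reach the full schema.
{C, F}⁺: F→B adds B; BC→AEF adds A, E; CE→ADF adds D → {A, B, C, D, E, F}. Minimal: {F}⁺ = {B, F}; {C}⁺ = {C} — none reach the full schema.
{D, F}⁺: F→B adds B; BD→ACE adds A, C, E → {A, B, C, D, E, F}. Minimal: {F}⁺ = {B, F}; {D}⁺ = {D} — none reach the full schema.
Any other superkey contains one of these as a subset, so there are no further candidate keys.

A; BC; BD; CE; CF; DF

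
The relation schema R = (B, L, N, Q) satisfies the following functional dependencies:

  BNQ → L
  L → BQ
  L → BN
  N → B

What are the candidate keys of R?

{L}, {N, Q}

{L}⁺: L→BQ adds B, Q; L→BN adds N → {B, L, N, Q}.
{N, Q}⁺: N→B adds B; BNQ→L adds L → {B, L, N, Q}. Minimal: {Q}⁺ = {Q}; {N}⁺ = {B, N} — none reach the full schema.
Any other superkey contains one of these as a subset, so there are no further candidate keys.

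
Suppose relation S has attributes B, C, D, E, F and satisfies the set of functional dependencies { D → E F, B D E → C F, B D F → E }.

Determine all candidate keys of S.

Attributes B, D never appear on any right-hand side, so every candidate key must contain {B, D}.
{B, D}⁺ = {B, C, D, E, F}, which is all of the schema, so {B, D} is the only candidate key.

{B, D}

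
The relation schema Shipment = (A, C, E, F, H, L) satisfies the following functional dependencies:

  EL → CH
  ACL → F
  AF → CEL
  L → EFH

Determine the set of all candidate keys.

AF, AL

Attribute A never appears on the right-hand side of any dependency, so A must belong to every candidate key.
{A}⁺ = {A}, which is not all of the schema, so we must add further attributes.
{A, F}⁺: AF→CEL adds C, E, L; L→EFH adds H → {A, C, E, F, H, L}. Minimal: {F}⁺ = {F}; {A}⁺ = {A} — none reach the full schema.
{A, L}⁺: L→EFH adds E, F, H; EL→CH adds C → {A, C, E, F, H, L}. Minimal: {L}⁺ = {C, E, F, H, L}; {A}⁺ = {A} — none reach the full schema.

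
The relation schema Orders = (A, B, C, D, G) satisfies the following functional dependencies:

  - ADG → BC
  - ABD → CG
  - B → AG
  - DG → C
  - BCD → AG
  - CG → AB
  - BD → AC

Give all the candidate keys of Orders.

BD, DG

Attribute D never appears on the right-hand side of any dependency, so D must belong to every candidate key.
{D}⁺ = {D}, which is not all of the schema, so we must add further attributes.
{B, D}⁺: B→AG adds A, G; DG→C adds C → {A, B, C, D, G}.
{D, G}⁺: DG→C adds C; CG→AB adds A, B → {A, B, C, D, G}.
Any other superkey contains one of these as a subset, so there are no further candidate keys.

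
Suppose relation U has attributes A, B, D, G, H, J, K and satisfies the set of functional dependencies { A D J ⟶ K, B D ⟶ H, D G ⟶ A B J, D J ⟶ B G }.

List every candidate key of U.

{D, G}, {D, J}

Attribute D never appears on the right-hand side of any dependency, so D must belong to every candidate key.
{D}⁺ = {D}, which is not all of the schema, so we must add further attributes.
{D, G}⁺: DG→ABJ adds A, B, J; ADJ→K adds K; BD→H adds H → {A, B, D, G, H, J, K}. Minimal: {G}⁺ = {G}; {D}⁺ = {D} — none reach the full schema.
{D, J}⁺: DJ→BG adds B, G; BD→H adds H; DG→ABJ adds A; ADJ→K adds K → {A, B, D, G, H, J, K}. Minimal: {J}⁺ = {J}; {D}⁺ = {D} — none reach the full schema.
Any other superkey contains one of these as a subset, so there are no further candidate keys.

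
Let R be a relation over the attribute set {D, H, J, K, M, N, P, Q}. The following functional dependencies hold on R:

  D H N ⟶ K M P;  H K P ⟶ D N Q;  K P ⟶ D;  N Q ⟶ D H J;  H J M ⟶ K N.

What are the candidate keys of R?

NQ, DHN, HKP, DHJM, HJMP, HJMQ

{N, Q}⁺: NQ→DHJ adds D, H, J; DHN→KMP adds K, M, P → {D, H, J, K, M, N, P, Q}.
{D, H, N}⁺: DHN→KMP adds K, M, P; HKP→DNQ adds Q; NQ→DHJ adds J → {D, H, J, K, M, N, P, Q}.
{H, K, P}⁺: HKP→DNQ adds D, N, Q; NQ→DHJ adds J; DHN→KMP adds M → {D, H, J, K, M, N, P, Q}.
{D, H, J, M}⁺: HJM→KN adds K, N; DHN→KMP adds P; HKP→DNQ adds Q → {D, H, J, K, M, N, P, Q}.
{H, J, M, P}⁺: HJM→KN adds K, N; HKP→DNQ adds D, Q → {D, H, J, K, M, N, P, Q}.
{H, J, M, Q}⁺: HJM→KN adds K, N; NQ→DHJ adds D; DHN→KMP adds P → {D, H, J, K, M, N, P, Q}.
Any other superkey contains one of these as a subset, so there are no further candidate keys.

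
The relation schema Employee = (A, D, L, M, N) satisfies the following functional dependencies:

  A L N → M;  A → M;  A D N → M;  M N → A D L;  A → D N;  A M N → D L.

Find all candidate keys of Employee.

{A}⁺: A→M adds M; A→DN adds D, N; AMN→DL adds L → {A, D, L, M, N}.
{M, N}⁺: MN→ADL adds A, D, L → {A, D, L, M, N}. Minimal: {N}⁺ = {N}; {M}⁺ = {M} — none reach the full schema.

{A}; {M, N}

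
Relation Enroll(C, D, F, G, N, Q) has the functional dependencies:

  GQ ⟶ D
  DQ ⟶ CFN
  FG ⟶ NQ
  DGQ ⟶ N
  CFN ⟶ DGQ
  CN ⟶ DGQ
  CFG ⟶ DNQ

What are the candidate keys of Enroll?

{C, N}⁺: CN→DGQ adds D, G, Q; DQ→CFN adds F → {C, D, F, G, N, Q}.
{D, Q}⁺: DQ→CFN adds C, F, N; CFN→DGQ adds G → {C, D, F, G, N, Q}.
{F, G}⁺: FG→NQ adds N, Q; GQ→D adds D; DQ→CFN adds C → {C, D, F, G, N, Q}.
{G, Q}⁺: GQ→D adds D; DQ→CFN adds C, F, N → {C, D, F, G, N, Q}.
Any other superkey contains one of these as a subset, so there are no further candidate keys.

CN, DQ, FG, GQ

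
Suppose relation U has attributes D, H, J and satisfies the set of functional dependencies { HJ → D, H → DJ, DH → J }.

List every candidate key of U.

Attribute H never appears on the right-hand side of any dependency, so H must belong to every candidate key.
{H}⁺ = {D, H, J}, which is all of the schema, so {H} is the only candidate key.

(H)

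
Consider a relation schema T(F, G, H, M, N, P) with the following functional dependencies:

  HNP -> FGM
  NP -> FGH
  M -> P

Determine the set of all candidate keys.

Attribute N never appears on the right-hand side of any dependency, so N must belong to every candidate key.
{N}⁺ = {N}, which is not all of the schema, so we must add further attributes.
{M, N}⁺: M→P adds P; NP→FGH adds F, G, H → {F, G, H, M, N, P}. Minimal: {N}⁺ = {N}; {M}⁺ = {M, P} — none reach the full schema.
{N, P}⁺: NP→FGH adds F, G, H; HNP→FGM adds M → {F, G, H, M, N, P}. Minimal: {P}⁺ = {P}; {N}⁺ = {N} — none reach the full schema.
Any other superkey contains one of these as a subset, so there are no further candidate keys.

{M, N}, {N, P}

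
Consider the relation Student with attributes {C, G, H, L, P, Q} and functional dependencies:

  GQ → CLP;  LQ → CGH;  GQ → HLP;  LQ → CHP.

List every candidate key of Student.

{G, Q}⁺: GQ→CLP adds C, L, P; LQ→CGH adds H → {C, G, H, L, P, Q}. Minimal: {Q}⁺ = {Q}; {G}⁺ = {G} — none reach the full schema.
{L, Q}⁺: LQ→CGH adds C, G, H; GQ→HLP adds P → {C, G, H, L, P, Q}. Minimal: {Q}⁺ = {Q}; {L}⁺ = {L} — none reach the full schema.
Any other superkey contains one of these as a subset, so there are no further candidate keys.

GQ; LQ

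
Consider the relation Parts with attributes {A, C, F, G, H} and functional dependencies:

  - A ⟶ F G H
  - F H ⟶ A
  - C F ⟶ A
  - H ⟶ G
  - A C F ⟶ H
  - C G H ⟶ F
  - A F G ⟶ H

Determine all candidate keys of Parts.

Attribute C never appears on the right-hand side of any dependency, so C must belong to every candidate key.
{C}⁺ = {C}, which is not all of the schema, so we must add further attributes.
{A, C}⁺: A→FGH adds F, G, H → {A, C, F, G, H}.
{C, F}⁺: CF→A adds A; ACF→H adds H; A→FGH adds G → {A, C, F, G, H}.
{C, H}⁺: H→G adds G; CGH→F adds F; FH→A adds A → {A, C, F, G, H}.

AC; CF; CH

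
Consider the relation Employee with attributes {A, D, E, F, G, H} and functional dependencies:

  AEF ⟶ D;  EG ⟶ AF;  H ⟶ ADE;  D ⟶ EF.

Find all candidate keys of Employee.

Attributes G, H never appear on any right-hand side, so every candidate key must contain {G, H}.
{G, H}⁺ = {A, D, E, F, G, H}, which is all of the schema, so {G, H} is the only candidate key.

{G, H}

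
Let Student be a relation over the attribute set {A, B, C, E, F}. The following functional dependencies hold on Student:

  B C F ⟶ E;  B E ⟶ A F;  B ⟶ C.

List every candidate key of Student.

{B, E}, {B, F}

Attribute B never appears on the right-hand side of any dependency, so B must belong to every candidate key.
{B}⁺ = {B, C}, which is not all of the schema, so we must add further attributes.
{B, E}⁺: BE→AF adds A, F; B→C adds C → {A, B, C, E, F}.
{B, F}⁺: B→C adds C; BCF→E adds E; BE→AF adds A → {A, B, C, E, F}.
Any other superkey contains one of these as a subset, so there are no further candidate keys.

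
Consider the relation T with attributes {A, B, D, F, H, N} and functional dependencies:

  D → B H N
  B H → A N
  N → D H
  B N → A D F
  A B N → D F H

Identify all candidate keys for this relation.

{D}, {N}, {B, H}

{D}⁺: D→BHN adds B, H, N; BH→AN adds A; BN→ADF adds F → {A, B, D, F, H, N}.
{N}⁺: N→DH adds D, H; D→BHN adds B; BH→AN adds A; BN→ADF adds F → {A, B, D, F, H, N}.
{B, H}⁺: BH→AN adds A, N; N→DH adds D; BN→ADF adds F → {A, B, D, F, H, N}. Minimal: {H}⁺ = {H}; {B}⁺ = {B} — none reach the full schema.
Any other superkey contains one of these as a subset, so there are no further candidate keys.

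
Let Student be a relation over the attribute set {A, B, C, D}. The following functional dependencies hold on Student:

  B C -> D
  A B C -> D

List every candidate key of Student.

Attributes A, B, C never appear on any right-hand side, so every candidate key must contain {A, B, C}.
{A, B, C}⁺ = {A, B, C, D}, which is all of the schema, so {A, B, C} is the only candidate key.

ABC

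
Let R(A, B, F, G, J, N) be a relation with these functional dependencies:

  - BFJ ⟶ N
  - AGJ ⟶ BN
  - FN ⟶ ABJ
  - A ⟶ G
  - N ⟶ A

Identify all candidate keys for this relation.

{F, N}, {A, F, J}, {B, F, J}

Attribute F never appears on the right-hand side of any dependency, so F must belong to every candidate key.
{F}⁺ = {F}, which is not all of the schema, so we must add further attributes.
{F, N}⁺: FN→ABJ adds A, B, J; A→G adds G → {A, B, F, G, J, N}. Minimal: {N}⁺ = {A, G, N}; {F}⁺ = {F} — none reach the full schema.
{A, F, J}⁺: A→G adds G; AGJ→BN adds B, N → {A, B, F, G, J, N}. Minimal: {F, J}⁺ = {F, J}; {A, J}⁺ = {A, B, G, J, N}; {A, F}⁺ = {A, F, G} — none reach the full schema.
{B, F, J}⁺: BFJ→N adds N; FN→ABJ adds A; A→G adds G → {A, B, F, G, J, N}. Minimal: {F, J}⁺ = {F, J}; {B, J}⁺ = {B, J}; {B, F}⁺ = {B, F} — none reach the full schema.
Any other superkey contains one of these as a subset, so there are no further candidate keys.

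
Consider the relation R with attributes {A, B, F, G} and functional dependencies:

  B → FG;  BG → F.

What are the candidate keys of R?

AB

Attributes A, B never appear on any right-hand side, so every candidate key must contain {A, B}.
{A, B}⁺ = {A, B, F, G}, which is all of the schema, so {A, B} is the only candidate key.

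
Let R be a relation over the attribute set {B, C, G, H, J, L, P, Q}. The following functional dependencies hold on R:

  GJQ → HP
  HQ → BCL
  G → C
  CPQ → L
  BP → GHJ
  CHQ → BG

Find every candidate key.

{B, P, Q}, {G, J, Q}, {H, J, Q}, {H, P, Q}

Attribute Q never appears on the right-hand side of any dependency, so Q must belong to every candidate key.
{Q}⁺ = {Q}, which is not all of the schema, so we must add further attributes.
{B, P, Q}⁺: BP→GHJ adds G, H, J; HQ→BCL adds C, L → {B, C, G, H, J, L, P, Q}. Minimal: {P, Q}⁺ = {P, Q}; {B, Q}⁺ = {B, Q}; {B, P}⁺ = {B, C, G, H, J, P} — none reach the full schema.
{G, J, Q}⁺: GJQ→HP adds H, P; HQ→BCL adds B, C, L → {B, C, G, H, J, L, P, Q}. Minimal: {J, Q}⁺ = {J, Q}; {G, Q}⁺ = {C, G, Q}; {G, J}⁺ = {C, G, J} — none reach the full schema.
{H, J, Q}⁺: HQ→BCL adds B, C, L; CHQ→BG adds G; GJQ→HP adds P → {B, C, G, H, J, L, P, Q}. Minimal: {J, Q}⁺ = {J, Q}; {H, Q}⁺ = {B, C, G, H, L, Q}; {H, J}⁺ = {H, J} — none reach the full schema.
{H, P, Q}⁺: HQ→BCL adds B, C, L; BP→GHJ adds G, J → {B, C, G, H, J, L, P, Q}. Minimal: {P, Q}⁺ = {P, Q}; {H, Q}⁺ = {B, C, G, H, L, Q}; {H, P}⁺ = {H, P} — none reach the full schema.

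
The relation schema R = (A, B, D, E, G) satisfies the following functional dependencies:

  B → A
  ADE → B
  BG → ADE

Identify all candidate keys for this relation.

Attribute G never appears on the right-hand side of any dependency, so G must belong to every candidate key.
{G}⁺ = {G}, which is not all of the schema, so we must add further attributes.
{B, G}⁺: B→A adds A; BG→ADE adds D, E → {A, B, D, E, G}. Minimal: {G}⁺ = {G}; {B}⁺ = {A, B} — none reach the full schema.
{A, D, E, G}⁺: ADE→B adds B → {A, B, D, E, G}. Minimal: {D, E, G}⁺ = {D, E, G}; {A, E, G}⁺ = {A, E, G}; {A, D, G}⁺ = {A, D, G}; … — none reach the full schema.
Any other superkey contains one of these as a subset, so there are no further candidate keys.

{B, G}, {A, D, E, G}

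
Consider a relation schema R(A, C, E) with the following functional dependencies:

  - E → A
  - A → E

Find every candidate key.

(A, C), (C, E)

Attribute C never appears on the right-hand side of any dependency, so C must belong to every candidate key.
{C}⁺ = {C}, which is not all of the schema, so we must add further attributes.
{A, C}⁺: A→E adds E → {A, C, E}. Minimal: {C}⁺ = {C}; {A}⁺ = {A, E} — none reach the full schema.
{C, E}⁺: E→A adds A → {A, C, E}. Minimal: {E}⁺ = {A, E}; {C}⁺ = {C} — none reach the full schema.
Any other superkey contains one of these as a subset, so there are no further candidate keys.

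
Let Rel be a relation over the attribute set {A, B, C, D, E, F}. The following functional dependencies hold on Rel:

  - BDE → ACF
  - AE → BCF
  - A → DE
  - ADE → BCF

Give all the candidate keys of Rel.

{A}; {B, D, E}

{A}⁺: A→DE adds D, E; ADE→BCF adds B, C, F → {A, B, C, D, E, F}.
{B, D, E}⁺: BDE→ACF adds A, C, F → {A, B, C, D, E, F}.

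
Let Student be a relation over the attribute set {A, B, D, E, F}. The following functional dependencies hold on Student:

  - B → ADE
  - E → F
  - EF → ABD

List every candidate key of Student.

{B}⁺: B→ADE adds A, D, E; E→F adds F → {A, B, D, E, F}.
{E}⁺: E→F adds F; EF→ABD adds A, B, D → {A, B, D, E, F}.

B; E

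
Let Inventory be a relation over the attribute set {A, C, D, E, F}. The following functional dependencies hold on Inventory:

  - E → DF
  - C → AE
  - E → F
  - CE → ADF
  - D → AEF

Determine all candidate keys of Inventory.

Attribute C never appears on the right-hand side of any dependency, so C must belong to every candidate key.
{C}⁺ = {A, C, D, E, F}, which is all of the schema, so {C} is the only candidate key.

{C}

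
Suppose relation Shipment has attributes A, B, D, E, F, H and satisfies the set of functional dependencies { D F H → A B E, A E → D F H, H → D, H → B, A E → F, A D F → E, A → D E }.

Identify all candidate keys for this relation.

{A}⁺: A→DE adds D, E; AE→DFH adds F, H; H→B adds B → {A, B, D, E, F, H}.
{F, H}⁺: H→D adds D; H→B adds B; DFH→ABE adds A, E → {A, B, D, E, F, H}. Minimal: {H}⁺ = {B, D, H}; {F}⁺ = {F} — none reach the full schema.

{A}; {F, H}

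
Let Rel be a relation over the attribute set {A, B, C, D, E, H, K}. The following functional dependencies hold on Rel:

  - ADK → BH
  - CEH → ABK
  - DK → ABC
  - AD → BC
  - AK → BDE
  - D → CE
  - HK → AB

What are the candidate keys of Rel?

{A, K}⁺: AK→BDE adds B, D, E; D→CE adds C; ADK→BH adds H → {A, B, C, D, E, H, K}.
{D, H}⁺: D→CE adds C, E; CEH→ABK adds A, B, K → {A, B, C, D, E, H, K}.
{D, K}⁺: DK→ABC adds A, B, C; AK→BDE adds E; ADK→BH adds H → {A, B, C, D, E, H, K}.
{H, K}⁺: HK→AB adds A, B; AK→BDE adds D, E; D→CE adds C → {A, B, C, D, E, H, K}.
{C, E, H}⁺: CEH→ABK adds A, B, K; AK→BDE adds D → {A, B, C, D, E, H, K}.
Any other superkey contains one of these as a subset, so there are no further candidate keys.

{A, K}; {D, H}; {D, K}; {H, K}; {C, E, H}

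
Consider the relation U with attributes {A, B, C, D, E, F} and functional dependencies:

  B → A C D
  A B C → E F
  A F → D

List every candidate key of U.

Attribute B never appears on the right-hand side of any dependency, so B must belong to every candidate key.
{B}⁺ = {A, B, C, D, E, F}, which is all of the schema, so {B} is the only candidate key.

B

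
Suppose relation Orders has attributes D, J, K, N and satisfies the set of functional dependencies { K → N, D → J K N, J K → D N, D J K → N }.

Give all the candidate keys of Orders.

{D}⁺: D→JKN adds J, K, N → {D, J, K, N}.
{J, K}⁺: K→N adds N; JK→DN adds D → {D, J, K, N}. Minimal: {K}⁺ = {K, N}; {J}⁺ = {J} — none reach the full schema.

{D}, {J, K}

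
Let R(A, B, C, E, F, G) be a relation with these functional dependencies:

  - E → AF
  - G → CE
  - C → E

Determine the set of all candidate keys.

Attributes B, G never appear on any right-hand side, so every candidate key must contain {B, G}.
{B, G}⁺ = {A, B, C, E, F, G}, which is all of the schema, so {B, G} is the only candidate key.

BG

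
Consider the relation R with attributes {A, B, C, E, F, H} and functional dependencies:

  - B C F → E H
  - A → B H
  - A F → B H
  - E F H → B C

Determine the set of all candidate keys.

{A, C, F}⁺: A→BH adds B, H; BCF→EH adds E → {A, B, C, E, F, H}. Minimal: {C, F}⁺ = {C, F}; {A, F}⁺ = {A, B, F, H}; {A, C}⁺ = {A, B, C, H} — none reach the full schema.
{A, E, F}⁺: A→BH adds B, H; EFH→BC adds C → {A, B, C, E, F, H}. Minimal: {E, F}⁺ = {E, F}; {A, F}⁺ = {A, B, F, H}; {A, E}⁺ = {A, B, E, H} — none reach the full schema.
Any other superkey contains one of these as a subset, so there are no further candidate keys.

{A, C, F}, {A, E, F}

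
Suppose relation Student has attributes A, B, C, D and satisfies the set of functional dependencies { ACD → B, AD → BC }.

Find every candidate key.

{A, D}

{A, D}⁺: AD→BC adds B, C → {A, B, C, D}. Minimal: {D}⁺ = {D}; {A}⁺ = {A} — none reach the full schema.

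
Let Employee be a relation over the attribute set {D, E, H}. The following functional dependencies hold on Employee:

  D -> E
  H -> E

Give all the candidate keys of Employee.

Attributes D, H never appear on any right-hand side, so every candidate key must contain {D, H}.
{D, H}⁺ = {D, E, H}, which is all of the schema, so {D, H} is the only candidate key.

(D, H)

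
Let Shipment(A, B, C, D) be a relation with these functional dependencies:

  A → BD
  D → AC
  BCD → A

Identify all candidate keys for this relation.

(A), (D)

{A}⁺: A→BD adds B, D; D→AC adds C → {A, B, C, D}.
{D}⁺: D→AC adds A, C; A→BD adds B → {A, B, C, D}.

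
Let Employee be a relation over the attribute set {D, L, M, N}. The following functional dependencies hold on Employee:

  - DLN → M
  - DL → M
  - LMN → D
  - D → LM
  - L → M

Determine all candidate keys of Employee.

{D, N}⁺: D→LM adds L, M → {D, L, M, N}. Minimal: {N}⁺ = {N}; {D}⁺ = {D, L, M} — none reach the full schema.
{L, N}⁺: L→M adds M; LMN→D adds D → {D, L, M, N}. Minimal: {N}⁺ = {N}; {L}⁺ = {L, M} — none reach the full schema.

{D, N}, {L, N}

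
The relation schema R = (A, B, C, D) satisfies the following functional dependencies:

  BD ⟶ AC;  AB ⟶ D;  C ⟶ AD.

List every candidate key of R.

AB; BC; BD

Attribute B never appears on the right-hand side of any dependency, so B must belong to every candidate key.
{B}⁺ = {B}, which is not all of the schema, so we must add further attributes.
{A, B}⁺: AB→D adds D; BD→AC adds C → {A, B, C, D}. Minimal: {B}⁺ = {B}; {A}⁺ = {A} — none reach the full schema.
{B, C}⁺: C→AD adds A, D → {A, B, C, D}. Minimal: {C}⁺ = {A, C, D}; {B}⁺ = {B} — none reach the full schema.
{B, D}⁺: BD→AC adds A, C → {A, B, C, D}. Minimal: {D}⁺ = {D}; {B}⁺ = {B} — none reach the full schema.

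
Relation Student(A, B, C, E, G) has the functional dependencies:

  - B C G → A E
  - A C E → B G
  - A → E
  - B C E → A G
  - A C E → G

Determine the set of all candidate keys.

{A, C}, {B, C, E}, {B, C, G}

Attribute C never appears on the right-hand side of any dependency, so C must belong to every candidate key.
{C}⁺ = {C}, which is not all of the schema, so we must add further attributes.
{A, C}⁺: A→E adds E; ACE→G adds G; ACE→BG adds B → {A, B, C, E, G}.
{B, C, E}⁺: BCE→AG adds A, G → {A, B, C, E, G}.
{B, C, G}⁺: BCG→AE adds A, E → {A, B, C, E, G}.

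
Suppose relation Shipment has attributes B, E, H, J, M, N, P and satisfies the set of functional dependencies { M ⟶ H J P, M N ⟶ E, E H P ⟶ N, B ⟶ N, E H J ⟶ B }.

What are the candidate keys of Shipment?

{B, M}, {E, M}, {M, N}

Attribute M never appears on the right-hand side of any dependency, so M must belong to every candidate key.
{M}⁺ = {H, J, M, P}, which is not all of the schema, so we must add further attributes.
{B, M}⁺: M→HJP adds H, J, P; B→N adds N; MN→E adds E → {B, E, H, J, M, N, P}. Minimal: {M}⁺ = {H, J, M, P}; {B}⁺ = {B, N} — none reach the full schema.
{E, M}⁺: M→HJP adds H, J, P; EHP→N adds N; EHJ→B adds B → {B, E, H, J, M, N, P}. Minimal: {M}⁺ = {H, J, M, P}; {E}⁺ = {E} — none reach the full schema.
{M, N}⁺: M→HJP adds H, J, P; MN→E adds E; EHJ→B adds B → {B, E, H, J, M, N, P}. Minimal: {N}⁺ = {N}; {M}⁺ = {H, J, M, P} — none reach the full schema.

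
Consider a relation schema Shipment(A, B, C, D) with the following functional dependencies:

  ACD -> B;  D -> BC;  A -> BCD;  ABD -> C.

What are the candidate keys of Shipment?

{A}⁺: A→BCD adds B, C, D → {A, B, C, D}.

{A}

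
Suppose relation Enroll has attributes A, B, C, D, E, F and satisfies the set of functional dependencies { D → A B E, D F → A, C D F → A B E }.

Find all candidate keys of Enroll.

{C, D, F}

{C, D, F}⁺: D→ABE adds A, B, E → {A, B, C, D, E, F}. Minimal: {D, F}⁺ = {A, B, D, E, F}; {C, F}⁺ = {C, F}; {C, D}⁺ = {A, B, C, D, E} — none reach the full schema.
No other minimal superkey exists.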